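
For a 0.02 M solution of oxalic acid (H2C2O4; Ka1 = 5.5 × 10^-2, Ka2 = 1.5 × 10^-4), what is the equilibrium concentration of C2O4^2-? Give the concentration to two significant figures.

1.5 × 10^-4 M

First ionization gives [H+] ≈ [HC2O4-] = 1.56 × 10^-2 M.
Second step: Ka2 = [H+][C2O4^2-]/[HC2O4-] ≈ [C2O4^2-] (since [H+] ≈ [HC2O4-]).
So [C2O4^2-] ≈ Ka2.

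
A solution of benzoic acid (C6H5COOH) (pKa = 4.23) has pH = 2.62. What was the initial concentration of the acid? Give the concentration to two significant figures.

C₀ = 1.0 × 10^-1 M

[H+] = 10^(-2.62) = 2.40 × 10^-3 M = x
Ka = 10^(−4.23) = 5.89 × 10^-5
Ka = x²/(C₀ − x) ⇒ C₀ = x + x²/Ka
C₀ = 2.40 × 10^-3 + (2.40 × 10^-3)²/(5.89 × 10^-5) = 1.00 × 10^-1 M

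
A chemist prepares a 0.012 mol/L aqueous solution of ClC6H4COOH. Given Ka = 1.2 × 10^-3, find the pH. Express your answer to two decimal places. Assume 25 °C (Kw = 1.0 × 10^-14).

pH = 2.49

ClC6H4COOH ⇌ ClC6H4COO- + H+
Ka = [H+]²/(0.012 − [H+]) = 1.2 × 10^-3
Here C₀/Ka ≈ 10, so the small-[H+] approximation fails. Use the quadratic:
[H+] = [−0.0012 + √(0.0012² + 5.76e-05)]/2 = 3.24 × 10^-3 M
pH = −log[H+] = −log(3.24 × 10^-3) = 2.49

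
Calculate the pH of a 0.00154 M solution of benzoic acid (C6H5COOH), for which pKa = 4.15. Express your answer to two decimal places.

pH = 3.53

C6H5COOH ⇌ C6H5COO- + H+
Ka = 10^(−4.15) = 7.08 × 10^-5
Ka = [H+]²/(0.00154 − [H+]) = 7.08 × 10^-5
The 5% rule fails; solving [H+]² + Ka·[H+] − Ka·C₀ = 0 exactly:
[H+] = (−Ka + √(Ka² + 4·Ka·C₀))/2 = 2.97 × 10^-4 M
pH = −log(2.97 × 10^-4) = 3.53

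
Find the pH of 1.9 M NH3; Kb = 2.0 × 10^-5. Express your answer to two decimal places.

NH3 + H2O ⇌ NH4+ + OH-
From the ICE table, Kb = x²/(1.9 − x) = 2.0 × 10^-5.
Since Kb ≪ C₀, x ≈ √(Kb·C₀) = 6.16 × 10^-3 M.
Check: 0.32% ionized — well under 5%, approximation valid.
pOH = 2.21, so pH = 14.00 − pOH = 11.79

pH = 11.79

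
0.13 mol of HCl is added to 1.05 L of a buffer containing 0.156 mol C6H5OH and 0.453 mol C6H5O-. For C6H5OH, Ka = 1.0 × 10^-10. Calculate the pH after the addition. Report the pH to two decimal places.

pH = 10.05

Added H+ converts C6H5O- to C6H5OH: C6H5OH → 0.286 mol, C6H5O- → 0.323 mol.
pKa = −log(1.0 × 10^-10) = 10.000
pH = pKa + log(n_C6H5O-/n_C6H5OH) = 10.000 + log(0.323/0.286) = 10.000 + (+0.053)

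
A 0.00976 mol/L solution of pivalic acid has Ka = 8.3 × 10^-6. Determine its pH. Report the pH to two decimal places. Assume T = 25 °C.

pH = 3.55

(CH3)3CCOOH ⇌ (CH3)3CCOO- + H+
From the ICE table, Ka = [H+]²/(0.00976 − [H+]) = 8.3 × 10^-6.
Neglecting [H+] in the denominator: [H+] = √(8.3 × 10^-6 × 0.00976) = 2.85 × 10^-4 M
Check: 2.9% ionized — well under 5%, approximation valid.
pH = −log[H+] = −log(2.85 × 10^-4) = 3.55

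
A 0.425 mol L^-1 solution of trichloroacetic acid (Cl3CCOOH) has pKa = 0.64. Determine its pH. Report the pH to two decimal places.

Cl3CCOOH ⇌ Cl3CCOO- + H+
Ka = 10^(−0.64) = 2.29 × 10^-1
From the ICE table, Ka = [H+]²/(0.425 − [H+]) = 2.29 × 10^-1.
The 5% rule fails; solving [H+]² + Ka·[H+] − Ka·C₀ = 0 exactly:
[H+] = (−Ka + √(Ka² + 4·Ka·C₀))/2 = 2.18 × 10^-1 M
pH = −log(2.18 × 10^-1) = 0.66

pH = 0.66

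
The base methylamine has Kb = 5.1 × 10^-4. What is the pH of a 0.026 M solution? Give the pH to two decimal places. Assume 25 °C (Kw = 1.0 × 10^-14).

pH = 11.53

CH3NH2 + H2O ⇌ CH3NH3+ + OH-
Let x = [OH-] at equilibrium. Kb = x²/(0.026 − x).
The 5% rule fails; solving x² + Kb·x − Kb·C₀ = 0 exactly:
x = (−Kb + √(Kb² + 4·Kb·C₀))/2 = 3.40 × 10^-3 M
pOH = −log(3.40 × 10^-3) = 2.47; pH = 14.00 − 2.47 = 11.53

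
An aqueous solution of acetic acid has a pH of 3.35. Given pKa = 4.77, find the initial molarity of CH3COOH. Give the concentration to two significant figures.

[H+] = 10^(-3.35) = 4.47 × 10^-4 M = x
Ka = 10^(−4.77) = 1.70 × 10^-5
Ka = x²/(C₀ − x) ⇒ C₀ = x + x²/Ka
C₀ = 4.47 × 10^-4 + (4.47 × 10^-4)²/(1.70 × 10^-5) = 1.22 × 10^-2 M

C₀ = 1.2 × 10^-2 M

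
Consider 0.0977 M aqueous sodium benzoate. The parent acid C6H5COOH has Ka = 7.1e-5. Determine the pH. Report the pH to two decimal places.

pH = 8.57

C6H5COO- is the conjugate base of the weak acid C6H5COOH.
Kb = Kw/Ka = 1.0×10^-14 / 7.1 × 10^-5 = 1.41 × 10^-10
Kb = x²/(0.0977 − x) = 1.41 × 10^-10
Since Kb ≪ C₀, x ≈ √(Kb·C₀) = 3.71 × 10^-6 M.
(x/C₀ = 0.0038% < 5%, so the approximation holds.)
pOH = 5.43, so pH = 14.00 − pOH = 8.57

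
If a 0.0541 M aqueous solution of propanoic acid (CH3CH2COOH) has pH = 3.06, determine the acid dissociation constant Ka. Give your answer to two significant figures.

Ka = 1.4 × 10^-5

[H+] = 10^(-3.06) = 8.71 × 10^-4 M
At equilibrium [HA] = 0.0541 − 8.71 × 10^-4 = 5.32 × 10^-2 M
Ka = [H+][A-]/[HA] = (8.71 × 10^-4)² / 5.32 × 10^-2 = 1.4 × 10^-5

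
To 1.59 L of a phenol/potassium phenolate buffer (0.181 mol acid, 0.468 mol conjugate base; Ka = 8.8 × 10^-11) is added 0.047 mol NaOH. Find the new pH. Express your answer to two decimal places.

pH = 10.64

OH- converts C6H5OH to C6H5O-: C6H5OH → 0.134 mol, C6H5O- → 0.515 mol.
pKa = −log(8.8 × 10^-11) = 10.056
Henderson–Hasselbalch with mole ratio 0.515/0.134: pH = 10.056 + (+0.585)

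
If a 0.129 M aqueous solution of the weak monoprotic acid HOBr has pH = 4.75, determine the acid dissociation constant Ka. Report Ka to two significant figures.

[H+] = 10^(-4.75) = 1.78 × 10^-5 M
At equilibrium [HA] = 0.129 − 1.78 × 10^-5 = 1.29 × 10^-1 M
Ka = [H+][A-]/[HA] = (1.78 × 10^-5)² / 1.29 × 10^-1 = 2.5 × 10^-9

Ka = 2.5 × 10^-9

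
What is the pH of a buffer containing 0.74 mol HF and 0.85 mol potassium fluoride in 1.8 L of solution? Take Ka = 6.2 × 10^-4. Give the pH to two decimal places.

pH = 3.27

pKa = −log(6.2 × 10^-4) = 3.208
Henderson–Hasselbalch: pH = pKa + log([F-]/[HF]) = 3.208 + log(0.85/0.74)
pH = 3.208 + (+0.060) = 3.27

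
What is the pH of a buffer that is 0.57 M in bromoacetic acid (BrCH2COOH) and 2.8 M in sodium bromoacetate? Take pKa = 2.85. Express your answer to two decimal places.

Using pH = pKa + log([base]/[acid]) with [base]/[acid] = 2.8/0.57:
pH = 2.85 + (+0.691) = 3.54

pH = 3.54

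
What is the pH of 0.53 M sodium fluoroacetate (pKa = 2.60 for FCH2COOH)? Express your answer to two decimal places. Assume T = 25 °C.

FCH2COO- is the conjugate base of the weak acid FCH2COOH.
Ka = 10^(−2.60) = 2.51 × 10^-3
Kb = Kw/Ka = 1.0×10^-14 / 2.51 × 10^-3 = 3.98 × 10^-12
From the ICE table, Kb = [OH-]²/(0.53 − [OH-]) = 3.98 × 10^-12.
Neglecting [OH-] in the denominator: [OH-] = √(3.98 × 10^-12 × 0.53) = 1.45 × 10^-6 M
([OH-]/C₀ = 0.00027% < 5%, so the approximation holds.)
pOH = −log(1.45 × 10^-6) = 5.84; pH = 14.00 − 5.84 = 8.16

pH = 8.16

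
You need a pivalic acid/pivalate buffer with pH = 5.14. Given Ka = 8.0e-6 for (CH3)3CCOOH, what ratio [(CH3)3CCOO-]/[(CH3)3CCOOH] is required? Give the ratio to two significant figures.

pKa = -log(8.0 × 10^-6) = 5.097
pH = pKa + log(r) ⇒ log(r) = 5.14 − 5.097 = +0.043
r = [(CH3)3CCOO-]/[(CH3)3CCOOH] = 10^(+0.043) = 1.1

ratio = 1.1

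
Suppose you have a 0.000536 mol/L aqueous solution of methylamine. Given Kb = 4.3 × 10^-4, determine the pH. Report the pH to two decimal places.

CH3NH2 + H2O ⇌ CH3NH3+ + OH-
From the ICE table, Kb = x²/(0.000536 − x) = 4.3 × 10^-4.
Here C₀/Kb ≈ 1.25, so the small-x approximation fails. Use the quadratic:
x = [−0.00043 + √(0.00043² + 9.22e-07)]/2 = 3.11 × 10^-4 M
pOH = −log(3.11 × 10^-4) = 3.51; pH = 14.00 − 3.51 = 10.49

pH = 10.49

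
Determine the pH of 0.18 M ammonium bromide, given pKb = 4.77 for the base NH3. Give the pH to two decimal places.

pH = 4.99

NH4+ is the conjugate acid of the weak base NH3.
Kb = 10^(−4.77) = 1.70 × 10^-5
Ka = Kw/Kb = 1.0×10^-14 / 1.70 × 10^-5 = 5.88 × 10^-10
Ka = [H+]²/(0.18 − [H+]) = 5.88 × 10^-10
Neglecting [H+] in the denominator: [H+] = √(5.88 × 10^-10 × 0.18) = 1.03 × 10^-5 M
([H+]/C₀ = 0.0057% < 5%, so the approximation holds.)
pH = −log(1.03 × 10^-5) = 4.99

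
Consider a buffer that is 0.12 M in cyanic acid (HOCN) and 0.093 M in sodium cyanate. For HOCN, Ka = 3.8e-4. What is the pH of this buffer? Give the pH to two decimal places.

pKa = −log(3.8 × 10^-4) = 3.420
Using pH = pKa + log([base]/[acid]) with [base]/[acid] = 0.093/0.12:
pH = 3.420 + (-0.111) = 3.31

pH = 3.31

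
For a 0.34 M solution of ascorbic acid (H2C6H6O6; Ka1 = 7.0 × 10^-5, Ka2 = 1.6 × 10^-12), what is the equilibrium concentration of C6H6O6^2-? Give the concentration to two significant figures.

First ionization gives [H+] ≈ [HC6H6O6-] = 4.88 × 10^-3 M.
Second step: Ka2 = [H+][C6H6O6^2-]/[HC6H6O6-] ≈ [C6H6O6^2-] (since [H+] ≈ [HC6H6O6-]).
So [C6H6O6^2-] ≈ Ka2.

1.6 × 10^-12 M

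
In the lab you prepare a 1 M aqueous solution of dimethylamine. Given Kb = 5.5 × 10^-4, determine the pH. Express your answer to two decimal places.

(CH3)2NH + H2O ⇌ (CH3)2NH2+ + OH-
From the ICE table, Kb = [OH-]²/(1 − [OH-]) = 5.5 × 10^-4.
Assume [OH-] ≪ 1: [OH-] ≈ √(5.5 × 10^-4 × 1) = 2.35 × 10^-2 M
([OH-]/C₀ = 2.3% < 5%, so the approximation holds.)
pOH = 1.63, so pH = 14.00 − pOH = 12.37

pH = 12.37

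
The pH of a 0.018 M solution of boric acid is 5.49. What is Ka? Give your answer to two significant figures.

[H+] = 10^(-5.49) = 3.24 × 10^-6 M
At equilibrium [HA] = 0.018 − 3.24 × 10^-6 = 1.80 × 10^-2 M
Ka = [H+][A-]/[HA] = (3.24 × 10^-6)² / 1.80 × 10^-2 = 5.8 × 10^-10

Ka = 5.8 × 10^-10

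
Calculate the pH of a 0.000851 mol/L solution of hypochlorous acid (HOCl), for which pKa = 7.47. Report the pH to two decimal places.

HOCl ⇌ OCl- + H+
Ka = 10^(−7.47) = 3.39 × 10^-8
Ka = x²/(0.000851 − x) = 3.39 × 10^-8
Since Ka ≪ C₀, x ≈ √(Ka·C₀) = 5.37 × 10^-6 M.
Check: 0.63% ionized — well under 5%, approximation valid.
pH = −log(5.37 × 10^-6) = 5.27

pH = 5.27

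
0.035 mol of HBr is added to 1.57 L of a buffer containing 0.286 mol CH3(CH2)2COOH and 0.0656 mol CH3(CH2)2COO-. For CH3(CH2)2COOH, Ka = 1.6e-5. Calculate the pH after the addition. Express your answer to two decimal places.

Added H+ converts CH3(CH2)2COO- to CH3(CH2)2COOH: CH3(CH2)2COOH → 0.321 mol, CH3(CH2)2COO- → 0.0306 mol.
pKa = −log(1.6 × 10^-5) = 4.796
pH = pKa + log([A⁻]/[HA]) = 4.796 + log(0.0306/0.321) = 4.796 -1.021

pH = 3.78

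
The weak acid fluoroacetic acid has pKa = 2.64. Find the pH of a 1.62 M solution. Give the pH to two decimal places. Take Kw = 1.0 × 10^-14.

pH = 1.22

FCH2COOH ⇌ FCH2COO- + H+
Ka = 10^(−2.64) = 2.29 × 10^-3
Ka = [H+]²/(1.62 − [H+]) = 2.29 × 10^-3
Since Ka ≪ C₀, [H+] ≈ √(Ka·C₀) = 6.09 × 10^-2 M.
([H+]/C₀ = 3.8% < 5%, so the approximation holds.)
pH = −log(6.09 × 10^-2) = 1.22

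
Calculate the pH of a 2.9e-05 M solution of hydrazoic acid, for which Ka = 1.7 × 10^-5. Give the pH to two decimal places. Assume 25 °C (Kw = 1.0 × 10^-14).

HN3 ⇌ N3- + H+
Ka = x²/(2.9e-05 − x) = 1.7 × 10^-5
Here C₀/Ka ≈ 1.71, so the small-x approximation fails. Use the quadratic:
x = (−Ka + √(Ka² + 4·Ka·C₀))/2 = 1.53 × 10^-5 M
pH = −log[H+] = −log(1.53 × 10^-5) = 4.82

pH = 4.82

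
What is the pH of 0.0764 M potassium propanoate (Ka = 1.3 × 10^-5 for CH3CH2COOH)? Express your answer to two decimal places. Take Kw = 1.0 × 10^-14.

pH = 8.88

CH3CH2COO- is the conjugate base of the weak acid CH3CH2COOH.
Kb = Kw/Ka = 1.0×10^-14 / 1.3 × 10^-5 = 7.69 × 10^-10
Kb = [OH-]²/(0.0764 − [OH-]) = 7.69 × 10^-10
Neglecting [OH-] in the denominator: [OH-] = √(7.69 × 10^-10 × 0.0764) = 7.66 × 10^-6 M
pOH = −log(7.66 × 10^-6) = 5.12; pH = 14.00 − 5.12 = 8.88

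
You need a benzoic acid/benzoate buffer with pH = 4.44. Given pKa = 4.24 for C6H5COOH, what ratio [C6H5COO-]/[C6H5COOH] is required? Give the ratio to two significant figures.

pH = pKa + log(r) ⇒ log(r) = 4.44 − 4.24 = +0.20
r = [C6H5COO-]/[C6H5COOH] = 10^(+0.20) = 1.58

ratio = 1.6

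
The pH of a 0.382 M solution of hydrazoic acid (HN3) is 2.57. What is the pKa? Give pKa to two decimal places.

pKa = 4.72

[H+] = 10^(-2.57) = 2.69 × 10^-3 M
At equilibrium [HA] = 0.382 − 2.69 × 10^-3 = 3.79 × 10^-1 M
Ka = [H+][A-]/[HA] = (2.69 × 10^-3)² / 3.79 × 10^-1 = 1.91 × 10^-5
pKa = -log(1.91 × 10^-5) = 4.72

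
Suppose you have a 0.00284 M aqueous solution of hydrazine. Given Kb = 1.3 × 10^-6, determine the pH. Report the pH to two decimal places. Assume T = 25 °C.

N2H4 + H2O ⇌ N2H5+ + OH-
Kb = [OH-]²/(0.00284 − [OH-]) = 1.3 × 10^-6
Since Kb ≪ C₀, [OH-] ≈ √(Kb·C₀) = 6.08 × 10^-5 M.
Check: 2.1% ionized — well under 5%, approximation valid.
pOH = −log(6.08 × 10^-5) = 4.22; pH = 14.00 − 4.22 = 9.78

pH = 9.78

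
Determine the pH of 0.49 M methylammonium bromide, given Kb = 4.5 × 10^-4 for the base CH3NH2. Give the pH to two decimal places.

pH = 5.48

CH3NH3+ is the conjugate acid of the weak base CH3NH2.
Ka = Kw/Kb = 1.0×10^-14 / 4.5 × 10^-4 = 2.22 × 10^-11
Let x = [H+] at equilibrium. Ka = x²/(0.49 − x).
Assume x ≪ 0.49: x ≈ √(2.22 × 10^-11 × 0.49) = 3.30 × 10^-6 M
(x/C₀ = 0.00067% < 5%, so the approximation holds.)
pH = −log(3.30 × 10^-6) = 5.48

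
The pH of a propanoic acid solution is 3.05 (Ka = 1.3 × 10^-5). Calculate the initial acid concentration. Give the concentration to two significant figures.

[H+] = 10^(-3.05) = 8.91 × 10^-4 M = x
Ka = x²/(C₀ − x) ⇒ C₀ = x + x²/Ka
C₀ = 8.91 × 10^-4 + (8.91 × 10^-4)²/(1.3 × 10^-5) = 6.20 × 10^-2 M

C₀ = 6.2 × 10^-2 M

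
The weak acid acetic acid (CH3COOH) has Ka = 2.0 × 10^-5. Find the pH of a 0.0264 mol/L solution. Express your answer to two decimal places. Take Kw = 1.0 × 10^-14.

pH = 3.14

CH3COOH ⇌ CH3COO- + H+
From the ICE table, Ka = [H+]²/(0.0264 − [H+]) = 2.0 × 10^-5.
Neglecting [H+] in the denominator: [H+] = √(2.0 × 10^-5 × 0.0264) = 7.27 × 10^-4 M
Check: 2.8% ionized — well under 5%, approximation valid.
pH = −log[H+] = −log(7.27 × 10^-4) = 3.14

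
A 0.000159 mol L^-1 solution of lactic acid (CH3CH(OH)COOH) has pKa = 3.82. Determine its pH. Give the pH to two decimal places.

CH3CH(OH)COOH ⇌ CH3CH(OH)COO- + H+
Ka = 10^(−3.82) = 1.51 × 10^-4
Ka = x²/(0.000159 − x) = 1.51 × 10^-4
x is not negligible relative to C₀; solve x² + 0.000151·x − 2.4e-08 = 0.
x = [−0.000151 + √(0.000151² + 9.6e-08)]/2 = 9.69 × 10^-5 M
pH = −log(9.69 × 10^-5) = 4.01

pH = 4.01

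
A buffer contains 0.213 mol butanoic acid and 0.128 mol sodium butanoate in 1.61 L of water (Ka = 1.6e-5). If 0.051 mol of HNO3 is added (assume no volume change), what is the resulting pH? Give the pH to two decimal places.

Added H+ converts CH3(CH2)2COO- to CH3(CH2)2COOH: CH3(CH2)2COOH → 0.264 mol, CH3(CH2)2COO- → 0.077 mol.
pKa = −log(1.6 × 10^-5) = 4.796
pH = pKa + log([A⁻]/[HA]) = 4.796 + log(0.077/0.264) = 4.796 -0.535

pH = 4.26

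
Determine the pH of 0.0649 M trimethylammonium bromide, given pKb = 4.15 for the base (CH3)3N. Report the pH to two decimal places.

pH = 5.52

(CH3)3NH+ is the conjugate acid of the weak base (CH3)3N.
Kb = 10^(−4.15) = 7.08 × 10^-5
Ka = Kw/Kb = 1.0×10^-14 / 7.08 × 10^-5 = 1.41 × 10^-10
From the ICE table, Ka = [H+]²/(0.0649 − [H+]) = 1.41 × 10^-10.
Neglecting [H+] in the denominator: [H+] = √(1.41 × 10^-10 × 0.0649) = 3.03 × 10^-6 M
pH = −log[H+] = −log(3.03 × 10^-6) = 5.52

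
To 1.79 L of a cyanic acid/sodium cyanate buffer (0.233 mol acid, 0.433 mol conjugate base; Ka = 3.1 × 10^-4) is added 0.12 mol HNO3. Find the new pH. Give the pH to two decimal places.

pH = 3.46

Added H+ converts OCN- to HOCN: HOCN → 0.353 mol, OCN- → 0.313 mol.
pKa = −log(3.1 × 10^-4) = 3.509
pH = pKa + log(n_OCN-/n_HOCN) = 3.509 + log(0.313/0.353) = 3.509 + (-0.052)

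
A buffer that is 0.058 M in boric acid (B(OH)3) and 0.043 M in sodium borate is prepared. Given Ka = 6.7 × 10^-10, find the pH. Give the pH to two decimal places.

pH = 9.04

pKa = −log(6.7 × 10^-10) = 9.174
Using pH = pKa + log([base]/[acid]) with [base]/[acid] = 0.043/0.058:
pH = 9.174 + (-0.130) = 9.04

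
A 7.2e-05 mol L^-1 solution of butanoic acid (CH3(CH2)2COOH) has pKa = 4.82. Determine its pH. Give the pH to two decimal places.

pH = 4.58

CH3(CH2)2COOH ⇌ CH3(CH2)2COO- + H+
Ka = 10^(−4.82) = 1.51 × 10^-5
From the ICE table, Ka = x²/(7.2e-05 − x) = 1.51 × 10^-5.
Here C₀/Ka ≈ 4.77, so the small-x approximation fails. Use the quadratic:
x = (−Ka + √(Ka² + 4·Ka·C₀))/2 = 2.63 × 10^-5 M
pH = −log[H+] = −log(2.63 × 10^-5) = 4.58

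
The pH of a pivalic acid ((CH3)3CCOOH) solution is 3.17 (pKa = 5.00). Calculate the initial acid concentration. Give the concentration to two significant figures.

[H+] = 10^(-3.17) = 6.76 × 10^-4 M = x
Ka = 10^(−5.00) = 1.00 × 10^-5
Ka = x²/(C₀ − x) ⇒ C₀ = x + x²/Ka
C₀ = 6.76 × 10^-4 + (6.76 × 10^-4)²/(1.00 × 10^-5) = 4.64 × 10^-2 M

C₀ = 4.6 × 10^-2 M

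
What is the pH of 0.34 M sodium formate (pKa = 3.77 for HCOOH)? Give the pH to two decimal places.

pH = 8.65

HCOO- is the conjugate base of the weak acid HCOOH.
Ka = 10^(−3.77) = 1.70 × 10^-4
Kb = Kw/Ka = 1.0×10^-14 / 1.70 × 10^-4 = 5.88 × 10^-11
From the ICE table, Kb = [OH-]²/(0.34 − [OH-]) = 5.88 × 10^-11.
Neglecting [OH-] in the denominator: [OH-] = √(5.88 × 10^-11 × 0.34) = 4.47 × 10^-6 M
pOH = 5.35, so pH = 14.00 − pOH = 8.65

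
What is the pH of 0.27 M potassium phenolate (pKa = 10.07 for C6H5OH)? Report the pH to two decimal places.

C6H5O- is the conjugate base of the weak acid C6H5OH.
Ka = 10^(−10.07) = 8.51 × 10^-11
Kb = Kw/Ka = 1.0×10^-14 / 8.51 × 10^-11 = 1.18 × 10^-4
Kb = [OH-]²/(0.27 − [OH-]) = 1.18 × 10^-4
Neglecting [OH-] in the denominator: [OH-] = √(1.18 × 10^-4 × 0.27) = 5.64 × 10^-3 M
([OH-]/C₀ = 2.1% < 5%, so the approximation holds.)
pOH = 2.25, so pH = 14.00 − pOH = 11.75

pH = 11.75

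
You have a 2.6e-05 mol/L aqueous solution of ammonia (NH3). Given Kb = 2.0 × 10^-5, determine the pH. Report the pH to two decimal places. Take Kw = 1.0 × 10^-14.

NH3 + H2O ⇌ NH4+ + OH-
Kb = [OH-]²/(2.6e-05 − [OH-]) = 2.0 × 10^-5
[OH-] is not negligible relative to C₀; solve [OH-]² + 2e-05·[OH-] − 5.2e-10 = 0.
[OH-] = [−2e-05 + √(2e-05² + 2.08e-09)]/2 = 1.49 × 10^-5 M
pOH = −log(1.49 × 10^-5) = 4.83; pH = 14.00 − 4.83 = 9.17

pH = 9.17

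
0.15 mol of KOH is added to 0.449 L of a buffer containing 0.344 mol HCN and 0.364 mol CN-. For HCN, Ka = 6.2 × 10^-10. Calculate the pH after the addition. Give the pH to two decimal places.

pH = 9.63

After neutralization: n(HCN) = 0.194 mol, n(CN-) = 0.514 mol.
pKa = −log(6.2 × 10^-10) = 9.208
Henderson–Hasselbalch with mole ratio 0.514/0.194: pH = 9.208 + (+0.423)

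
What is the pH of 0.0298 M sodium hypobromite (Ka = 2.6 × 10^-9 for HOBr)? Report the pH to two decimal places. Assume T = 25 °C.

OBr- is the conjugate base of the weak acid HOBr.
Kb = Kw/Ka = 1.0×10^-14 / 2.6 × 10^-9 = 3.85 × 10^-6
Let x = [OH-] at equilibrium. Kb = x²/(0.0298 − x).
Since Kb ≪ C₀, x ≈ √(Kb·C₀) = 3.39 × 10^-4 M.
Check: 1.1% ionized — well under 5%, approximation valid.
pOH = 3.47, so pH = 14.00 − pOH = 10.53

pH = 10.53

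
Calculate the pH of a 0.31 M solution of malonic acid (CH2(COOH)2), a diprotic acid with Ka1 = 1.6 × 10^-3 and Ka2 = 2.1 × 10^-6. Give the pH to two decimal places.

Ka1 ≫ Ka2, so treat the first dissociation as the only significant source of H+.
Ka1 = x²/(0.31 − x) = 1.6 × 10^-3
Solving the quadratic: x = (−Ka1 + √(Ka1² + 4·Ka1·C₀))/2 = 2.15 × 10^-2 M
pH = −log(2.15 × 10^-2) = 1.67

pH = 1.67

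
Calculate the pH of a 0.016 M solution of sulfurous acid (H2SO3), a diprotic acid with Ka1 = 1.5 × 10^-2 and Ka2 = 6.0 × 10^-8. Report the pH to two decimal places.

Ka1 ≫ Ka2, so treat the first dissociation as the only significant source of H+.
Ka1 = x²/(0.016 − x) = 1.5 × 10^-2
Solving the quadratic: x = (−Ka1 + √(Ka1² + 4·Ka1·C₀))/2 = 9.71 × 10^-3 M
pH = −log(9.71 × 10^-3) = 2.01

pH = 2.01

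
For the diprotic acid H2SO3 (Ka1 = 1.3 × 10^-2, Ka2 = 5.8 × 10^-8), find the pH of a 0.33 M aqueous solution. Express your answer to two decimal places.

pH = 1.23

Since Ka1 ≫ Ka2, the first ionization dominates [H+].
Ka1 = x²/(0.33 − x) = 1.3 × 10^-2
Solving the quadratic: x = (−Ka1 + √(Ka1² + 4·Ka1·C₀))/2 = 5.93 × 10^-2 M
pH = −log(5.93 × 10^-2) = 1.23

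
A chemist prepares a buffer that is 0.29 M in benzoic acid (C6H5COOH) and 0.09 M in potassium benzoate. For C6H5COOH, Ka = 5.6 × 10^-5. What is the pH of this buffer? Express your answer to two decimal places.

pH = 3.74

pKa = −log(5.6 × 10^-5) = 4.252
pH = pKa + log([A⁻]/[HA]) = 4.252 + log(0.09/0.29)
pH = 4.252 + (-0.508) = 3.74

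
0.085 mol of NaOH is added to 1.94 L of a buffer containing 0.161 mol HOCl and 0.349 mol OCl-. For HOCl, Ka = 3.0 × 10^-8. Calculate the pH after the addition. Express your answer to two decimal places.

After neutralization: n(HOCl) = 0.076 mol, n(OCl-) = 0.434 mol.
pKa = −log(3.0 × 10^-8) = 7.523
Henderson–Hasselbalch with mole ratio 0.434/0.076: pH = 7.523 + (+0.757)

pH = 8.28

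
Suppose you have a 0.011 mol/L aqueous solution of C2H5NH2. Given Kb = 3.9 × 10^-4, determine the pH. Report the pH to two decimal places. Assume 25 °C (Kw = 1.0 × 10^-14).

C2H5NH2 + H2O ⇌ C2H5NH3+ + OH-
Kb = [OH-]²/(0.011 − [OH-]) = 3.9 × 10^-4
[OH-] is not negligible relative to C₀; solve [OH-]² + 0.00039·[OH-] − 4.29e-06 = 0.
[OH-] = (−Kb + √(Kb² + 4·Kb·C₀))/2 = 1.89 × 10^-3 M
pOH = −log(1.89 × 10^-3) = 2.72; pH = 14.00 − 2.72 = 11.28

pH = 11.28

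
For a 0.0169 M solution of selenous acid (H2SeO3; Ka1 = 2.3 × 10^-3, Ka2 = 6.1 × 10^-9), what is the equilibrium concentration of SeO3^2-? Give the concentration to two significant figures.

6.1 × 10^-9 M

First ionization gives [H+] ≈ [HSeO3-] = 5.19 × 10^-3 M.
Second step: Ka2 = [H+][SeO3^2-]/[HSeO3-] ≈ [SeO3^2-] (since [H+] ≈ [HSeO3-]).
So [SeO3^2-] ≈ Ka2.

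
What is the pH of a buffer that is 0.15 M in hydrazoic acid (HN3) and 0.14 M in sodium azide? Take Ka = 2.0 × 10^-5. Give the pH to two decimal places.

pH = 4.67

pKa = −log(2.0 × 10^-5) = 4.699
Henderson–Hasselbalch: pH = pKa + log([N3-]/[HN3]) = 4.699 + log(0.14/0.15)
pH = 4.699 + (-0.030) = 4.67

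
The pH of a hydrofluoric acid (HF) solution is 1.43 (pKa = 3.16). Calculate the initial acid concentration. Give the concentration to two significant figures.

[H+] = 10^(-1.43) = 3.72 × 10^-2 M = x
Ka = 10^(−3.16) = 6.92 × 10^-4
Ka = x²/(C₀ − x) ⇒ C₀ = x + x²/Ka
C₀ = 3.72 × 10^-2 + (3.72 × 10^-2)²/(6.92 × 10^-4) = 2.04 M

C₀ = 2.0 M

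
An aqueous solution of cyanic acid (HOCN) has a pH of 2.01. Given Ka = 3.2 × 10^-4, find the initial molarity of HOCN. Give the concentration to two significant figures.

C₀ = 3.1 × 10^-1 M

[H+] = 10^(-2.01) = 9.77 × 10^-3 M = x
Ka = x²/(C₀ − x) ⇒ C₀ = x + x²/Ka
C₀ = 9.77 × 10^-3 + (9.77 × 10^-3)²/(3.2 × 10^-4) = 3.08 × 10^-1 M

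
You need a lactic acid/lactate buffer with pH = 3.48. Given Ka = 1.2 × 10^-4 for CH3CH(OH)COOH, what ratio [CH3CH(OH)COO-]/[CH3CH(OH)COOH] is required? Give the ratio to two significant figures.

pKa = -log(1.2 × 10^-4) = 3.921
pH = pKa + log(r) ⇒ log(r) = 3.48 − 3.921 = -0.441
r = [CH3CH(OH)COO-]/[CH3CH(OH)COOH] = 10^(-0.441) = 0.362

ratio = 0.36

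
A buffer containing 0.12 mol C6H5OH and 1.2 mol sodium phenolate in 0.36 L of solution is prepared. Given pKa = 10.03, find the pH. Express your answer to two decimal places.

pH = pKa + log([A⁻]/[HA]) = 10.03 + log(1.2/0.12)
pH = 10.03 + (+1.000) = 11.03

pH = 11.03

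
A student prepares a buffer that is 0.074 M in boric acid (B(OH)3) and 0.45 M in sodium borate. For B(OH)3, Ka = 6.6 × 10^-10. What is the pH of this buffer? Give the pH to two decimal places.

pKa = −log(6.6 × 10^-10) = 9.180
Henderson–Hasselbalch: pH = pKa + log([B(OH)4-]/[B(OH)3]) = 9.180 + log(0.45/0.074)
pH = 9.180 + (+0.784) = 9.96

pH = 9.96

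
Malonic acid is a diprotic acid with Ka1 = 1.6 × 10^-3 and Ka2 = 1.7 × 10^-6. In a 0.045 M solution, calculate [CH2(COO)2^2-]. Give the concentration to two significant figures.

1.7 × 10^-6 M

First ionization gives [H+] ≈ [CH2(COOH)COO-] = 7.72 × 10^-3 M.
Second step: Ka2 = [H+][CH2(COO)2^2-]/[CH2(COOH)COO-] ≈ [CH2(COO)2^2-] (since [H+] ≈ [CH2(COOH)COO-]).
So [CH2(COO)2^2-] ≈ Ka2.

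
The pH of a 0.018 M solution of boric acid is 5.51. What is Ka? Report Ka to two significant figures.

Ka = 5.3 × 10^-10

[H+] = 10^(-5.51) = 3.09 × 10^-6 M
At equilibrium [HA] = 0.018 − 3.09 × 10^-6 = 1.80 × 10^-2 M
Ka = [H+][A-]/[HA] = (3.09 × 10^-6)² / 1.80 × 10^-2 = 5.3 × 10^-10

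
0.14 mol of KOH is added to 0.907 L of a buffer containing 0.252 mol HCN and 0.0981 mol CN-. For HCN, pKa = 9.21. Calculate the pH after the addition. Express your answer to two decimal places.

pH = 9.54

OH- converts HCN to CN-: HCN → 0.112 mol, CN- → 0.238 mol.
pH = pKa + log([A⁻]/[HA]) = 9.21 + log(0.238/0.112) = 9.21 +0.327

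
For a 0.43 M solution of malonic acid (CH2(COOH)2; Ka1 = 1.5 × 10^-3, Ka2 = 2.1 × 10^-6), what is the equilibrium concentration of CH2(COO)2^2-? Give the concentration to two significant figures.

First ionization gives [H+] ≈ [CH2(COOH)COO-] = 2.47 × 10^-2 M.
Second step: Ka2 = [H+][CH2(COO)2^2-]/[CH2(COOH)COO-] ≈ [CH2(COO)2^2-] (since [H+] ≈ [CH2(COOH)COO-]).
So [CH2(COO)2^2-] ≈ Ka2.

2.1 × 10^-6 M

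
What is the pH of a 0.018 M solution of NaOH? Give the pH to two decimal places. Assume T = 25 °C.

NaOH is a strong base; [OH-] = 0.018 M.
pOH = -log(0.018) = 1.74
pH = 14.00 - 1.74 = 12.26

pH = 12.26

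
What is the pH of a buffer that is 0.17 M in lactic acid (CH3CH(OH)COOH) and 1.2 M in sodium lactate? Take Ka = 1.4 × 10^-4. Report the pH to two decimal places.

pH = 4.70

pKa = −log(1.4 × 10^-4) = 3.854
pH = pKa + log([A⁻]/[HA]) = 3.854 + log(1.2/0.17)
pH = 3.854 + (+0.849) = 4.70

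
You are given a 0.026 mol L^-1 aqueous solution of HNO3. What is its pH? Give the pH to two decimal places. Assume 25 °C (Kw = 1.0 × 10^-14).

HNO3 is a strong acid and dissociates completely, so [H+] = 0.026 M.
pH = -log(0.026) = 1.59

pH = 1.59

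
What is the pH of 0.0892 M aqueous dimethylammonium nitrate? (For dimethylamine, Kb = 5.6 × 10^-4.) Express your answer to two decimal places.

(CH3)2NH2+ is the conjugate acid of the weak base (CH3)2NH.
Ka = Kw/Kb = 1.0×10^-14 / 5.6 × 10^-4 = 1.79 × 10^-11
From the ICE table, Ka = [H+]²/(0.0892 − [H+]) = 1.79 × 10^-11.
Neglecting [H+] in the denominator: [H+] = √(1.79 × 10^-11 × 0.0892) = 1.26 × 10^-6 M
pH = −log(1.26 × 10^-6) = 5.90

pH = 5.90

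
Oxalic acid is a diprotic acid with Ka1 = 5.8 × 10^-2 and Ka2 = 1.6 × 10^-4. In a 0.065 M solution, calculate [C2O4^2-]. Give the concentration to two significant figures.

1.6 × 10^-4 M

First ionization gives [H+] ≈ [HC2O4-] = 3.89 × 10^-2 M.
Second step: Ka2 = [H+][C2O4^2-]/[HC2O4-] ≈ [C2O4^2-] (since [H+] ≈ [HC2O4-]).
So [C2O4^2-] ≈ Ka2.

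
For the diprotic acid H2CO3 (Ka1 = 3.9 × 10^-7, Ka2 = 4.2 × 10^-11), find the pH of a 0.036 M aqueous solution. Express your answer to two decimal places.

Ka1 ≫ Ka2, so treat the first dissociation as the only significant source of H+.
Ka1 = x²/(0.036 − x) = 3.9 × 10^-7
x ≈ √(3.9 × 10^-7 × 0.036) = 1.18 × 10^-4 M
pH = −log(1.18 × 10^-4) = 3.93

pH = 3.93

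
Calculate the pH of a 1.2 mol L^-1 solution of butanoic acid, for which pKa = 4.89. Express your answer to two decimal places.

pH = 2.41

CH3(CH2)2COOH ⇌ CH3(CH2)2COO- + H+
Ka = 10^(−4.89) = 1.29 × 10^-5
Let x = [H+] at equilibrium. Ka = x²/(1.2 − x).
Assume x ≪ 1.2: x ≈ √(1.29 × 10^-5 × 1.2) = 3.93 × 10^-3 M
(x/C₀ = 0.33% < 5%, so the approximation holds.)
pH = −log[H+] = −log(3.93 × 10^-3) = 2.41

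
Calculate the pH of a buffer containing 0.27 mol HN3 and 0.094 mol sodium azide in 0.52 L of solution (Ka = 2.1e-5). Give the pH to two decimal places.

pKa = −log(2.1 × 10^-5) = 4.678
Henderson–Hasselbalch: pH = pKa + log([N3-]/[HN3]) = 4.678 + log(0.094/0.27)
pH = 4.678 + (-0.458) = 4.22

pH = 4.22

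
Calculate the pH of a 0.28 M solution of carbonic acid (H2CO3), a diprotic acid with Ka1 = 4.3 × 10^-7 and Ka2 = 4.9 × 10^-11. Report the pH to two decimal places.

pH = 3.46

Since Ka1 ≫ Ka2, the first ionization dominates [H+].
Ka1 = x²/(0.28 − x) = 4.3 × 10^-7
x ≈ √(4.3 × 10^-7 × 0.28) = 3.47 × 10^-4 M
pH = −log(3.47 × 10^-4) = 3.46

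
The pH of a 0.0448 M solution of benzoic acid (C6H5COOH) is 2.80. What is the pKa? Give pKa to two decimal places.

[H+] = 10^(-2.80) = 1.58 × 10^-3 M
At equilibrium [HA] = 0.0448 − 1.58 × 10^-3 = 4.32 × 10^-2 M
Ka = [H+][A-]/[HA] = (1.58 × 10^-3)² / 4.32 × 10^-2 = 5.78 × 10^-5
pKa = -log(5.78 × 10^-5) = 4.24

pKa = 4.24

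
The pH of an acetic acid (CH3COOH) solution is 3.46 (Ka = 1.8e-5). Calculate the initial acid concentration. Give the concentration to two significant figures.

[H+] = 10^(-3.46) = 3.47 × 10^-4 M = x
Ka = x²/(C₀ − x) ⇒ C₀ = x + x²/Ka
C₀ = 3.47 × 10^-4 + (3.47 × 10^-4)²/(1.8 × 10^-5) = 7.04 × 10^-3 M

C₀ = 7.0 × 10^-3 M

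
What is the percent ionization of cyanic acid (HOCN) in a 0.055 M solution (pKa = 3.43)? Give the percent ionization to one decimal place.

HOCN ⇌ OCN- + H+; let x = [H+] at equilibrium.
Ka = 10^(−3.43) = 3.72 × 10^-4
Solve x² + 0.000372x − 2.05e-05 = 0 → x = 4.34 × 10^-3 M
Fraction ionized = 4.34 × 10^-3 / 0.055 = 0.0789 → 7.9%

7.9%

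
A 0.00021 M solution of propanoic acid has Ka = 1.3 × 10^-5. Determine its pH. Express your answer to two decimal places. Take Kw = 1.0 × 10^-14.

pH = 4.34

CH3CH2COOH ⇌ CH3CH2COO- + H+
From the ICE table, Ka = [H+]²/(0.00021 − [H+]) = 1.3 × 10^-5.
Here C₀/Ka ≈ 16.2, so the small-[H+] approximation fails. Use the quadratic:
[H+] = (−Ka + √(Ka² + 4·Ka·C₀))/2 = 4.62 × 10^-5 M
pH = −log[H+] = −log(4.62 × 10^-5) = 4.34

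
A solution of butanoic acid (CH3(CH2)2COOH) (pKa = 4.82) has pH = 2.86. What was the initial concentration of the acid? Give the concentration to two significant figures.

C₀ = 1.3 × 10^-1 M

[H+] = 10^(-2.86) = 1.38 × 10^-3 M = x
Ka = 10^(−4.82) = 1.51 × 10^-5
Ka = x²/(C₀ − x) ⇒ C₀ = x + x²/Ka
C₀ = 1.38 × 10^-3 + (1.38 × 10^-3)²/(1.51 × 10^-5) = 1.27 × 10^-1 M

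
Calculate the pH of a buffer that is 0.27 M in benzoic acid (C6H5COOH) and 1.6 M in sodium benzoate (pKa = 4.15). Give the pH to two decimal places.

pH = 4.92

Using pH = pKa + log([base]/[acid]) with [base]/[acid] = 1.6/0.27:
pH = 4.15 + (+0.773) = 4.92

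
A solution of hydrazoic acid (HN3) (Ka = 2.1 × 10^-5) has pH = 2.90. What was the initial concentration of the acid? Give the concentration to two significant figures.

[H+] = 10^(-2.90) = 1.26 × 10^-3 M = x
Ka = x²/(C₀ − x) ⇒ C₀ = x + x²/Ka
C₀ = 1.26 × 10^-3 + (1.26 × 10^-3)²/(2.1 × 10^-5) = 7.69 × 10^-2 M

C₀ = 7.7 × 10^-2 M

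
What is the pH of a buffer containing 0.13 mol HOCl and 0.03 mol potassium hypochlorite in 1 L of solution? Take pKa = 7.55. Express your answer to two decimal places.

Henderson–Hasselbalch: pH = pKa + log([OCl-]/[HOCl]) = 7.55 + log(0.03/0.13)
pH = 7.55 + (-0.637) = 6.91

pH = 6.91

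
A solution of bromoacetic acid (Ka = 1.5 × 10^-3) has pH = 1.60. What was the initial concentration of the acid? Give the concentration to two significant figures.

[H+] = 10^(-1.60) = 2.51 × 10^-2 M = x
Ka = x²/(C₀ − x) ⇒ C₀ = x + x²/Ka
C₀ = 2.51 × 10^-2 + (2.51 × 10^-2)²/(1.5 × 10^-3) = 4.45 × 10^-1 M

C₀ = 4.5 × 10^-1 M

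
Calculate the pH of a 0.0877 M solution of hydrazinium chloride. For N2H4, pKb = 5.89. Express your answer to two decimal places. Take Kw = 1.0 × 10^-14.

N2H5+ is the conjugate acid of the weak base N2H4.
Kb = 10^(−5.89) = 1.29 × 10^-6
Ka = Kw/Kb = 1.0×10^-14 / 1.29 × 10^-6 = 7.75 × 10^-9
From the ICE table, Ka = x²/(0.0877 − x) = 7.75 × 10^-9.
Neglecting x in the denominator: x = √(7.75 × 10^-9 × 0.0877) = 2.61 × 10^-5 M
Check: 0.03% ionized — well under 5%, approximation valid.
pH = −log(2.61 × 10^-5) = 4.58

pH = 4.58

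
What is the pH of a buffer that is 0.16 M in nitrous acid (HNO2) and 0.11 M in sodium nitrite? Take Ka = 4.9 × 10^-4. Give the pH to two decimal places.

pKa = −log(4.9 × 10^-4) = 3.310
Henderson–Hasselbalch: pH = pKa + log([NO2-]/[HNO2]) = 3.310 + log(0.11/0.16)
pH = 3.310 + (-0.163) = 3.15

pH = 3.15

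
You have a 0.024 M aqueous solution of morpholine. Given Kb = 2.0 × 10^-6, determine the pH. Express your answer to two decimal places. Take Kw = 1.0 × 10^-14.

C4H8ONH + H2O ⇌ C4H8ONH2+ + OH-
From the ICE table, Kb = [OH-]²/(0.024 − [OH-]) = 2.0 × 10^-6.
Neglecting [OH-] in the denominator: [OH-] = √(2.0 × 10^-6 × 0.024) = 2.19 × 10^-4 M
Check: 0.91% ionized — well under 5%, approximation valid.
pOH = 3.66, so pH = 14.00 − pOH = 10.34

pH = 10.34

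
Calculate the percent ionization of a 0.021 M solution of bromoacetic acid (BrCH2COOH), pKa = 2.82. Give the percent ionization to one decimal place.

BrCH2COOH ⇌ BrCH2COO- + H+; let x = [H+] at equilibrium.
Ka = 10^(−2.82) = 1.51 × 10^-3
Ka = x²/(C₀ − x); solving the quadratic gives x = 4.93 × 10^-3 M.
% ionization = x/C₀ × 100% = 4.93 × 10^-3/0.021 × 100% = 23.5%

23.5%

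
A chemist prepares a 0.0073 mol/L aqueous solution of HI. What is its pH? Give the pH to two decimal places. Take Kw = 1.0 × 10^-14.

pH = 2.14

HI is a strong acid and dissociates completely, so [H+] = 0.0073 M.
pH = -log(0.0073) = 2.14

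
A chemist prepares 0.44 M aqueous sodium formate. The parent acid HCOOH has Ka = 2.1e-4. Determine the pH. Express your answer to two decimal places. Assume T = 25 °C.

pH = 8.66

HCOO- is the conjugate base of the weak acid HCOOH.
Kb = Kw/Ka = 1.0×10^-14 / 2.1 × 10^-4 = 4.76 × 10^-11
Let x = [OH-] at equilibrium. Kb = x²/(0.44 − x).
Neglecting x in the denominator: x = √(4.76 × 10^-11 × 0.44) = 4.58 × 10^-6 M
Check: 0.001% ionized — well under 5%, approximation valid.
pOH = 5.34, so pH = 14.00 − pOH = 8.66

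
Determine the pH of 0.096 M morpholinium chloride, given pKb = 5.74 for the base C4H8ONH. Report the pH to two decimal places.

pH = 4.64

C4H8ONH2+ is the conjugate acid of the weak base C4H8ONH.
Kb = 10^(−5.74) = 1.82 × 10^-6
Ka = Kw/Kb = 1.0×10^-14 / 1.82 × 10^-6 = 5.49 × 10^-9
From the ICE table, Ka = [H+]²/(0.096 − [H+]) = 5.49 × 10^-9.
Assume [H+] ≪ 0.096: [H+] ≈ √(5.49 × 10^-9 × 0.096) = 2.30 × 10^-5 M
([H+]/C₀ = 0.024% < 5%, so the approximation holds.)
pH = −log[H+] = −log(2.30 × 10^-5) = 4.64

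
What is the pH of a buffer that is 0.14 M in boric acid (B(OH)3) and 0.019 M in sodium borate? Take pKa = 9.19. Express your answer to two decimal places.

Using pH = pKa + log([base]/[acid]) with [base]/[acid] = 0.019/0.14:
pH = 9.19 + (-0.867) = 8.32

pH = 8.32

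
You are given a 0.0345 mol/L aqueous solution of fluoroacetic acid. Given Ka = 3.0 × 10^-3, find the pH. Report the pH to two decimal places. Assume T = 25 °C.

FCH2COOH ⇌ FCH2COO- + H+
Ka = [H+]²/(0.0345 − [H+]) = 3.0 × 10^-3
The 5% rule fails; solving [H+]² + Ka·[H+] − Ka·C₀ = 0 exactly:
[H+] = (−Ka + √(Ka² + 4·Ka·C₀))/2 = 8.78 × 10^-3 M
pH = −log(8.78 × 10^-3) = 2.06

pH = 2.06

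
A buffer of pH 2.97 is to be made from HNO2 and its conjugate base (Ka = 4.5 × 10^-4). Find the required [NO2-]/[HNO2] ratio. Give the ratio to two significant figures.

ratio = 0.42

pKa = -log(4.5 × 10^-4) = 3.347
pH = pKa + log(r) ⇒ log(r) = 2.97 − 3.347 = -0.377
r = [NO2-]/[HNO2] = 10^(-0.377) = 0.42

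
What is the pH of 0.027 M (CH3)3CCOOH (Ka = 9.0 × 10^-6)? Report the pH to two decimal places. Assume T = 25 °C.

pH = 3.31

(CH3)3CCOOH ⇌ (CH3)3CCOO- + H+
From the ICE table, Ka = [H+]²/(0.027 − [H+]) = 9.0 × 10^-6.
Assume [H+] ≪ 0.027: [H+] ≈ √(9.0 × 10^-6 × 0.027) = 4.93 × 10^-4 M
([H+]/C₀ = 1.8% < 5%, so the approximation holds.)
pH = −log(4.93 × 10^-4) = 3.31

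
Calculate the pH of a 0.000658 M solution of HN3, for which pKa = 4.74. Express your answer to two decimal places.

HN3 ⇌ N3- + H+
Ka = 10^(−4.74) = 1.82 × 10^-5
Let x = [H+] at equilibrium. Ka = x²/(0.000658 − x).
The 5% rule fails; solving x² + Ka·x − Ka·C₀ = 0 exactly:
x = (−Ka + √(Ka² + 4·Ka·C₀))/2 = 1.01 × 10^-4 M
pH = −log[H+] = −log(1.01 × 10^-4) = 4.00

pH = 4.00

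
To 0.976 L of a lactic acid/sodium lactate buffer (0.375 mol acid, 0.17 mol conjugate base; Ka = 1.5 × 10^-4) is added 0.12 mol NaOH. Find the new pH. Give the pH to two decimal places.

pH = 3.88

OH- converts CH3CH(OH)COOH to CH3CH(OH)COO-: CH3CH(OH)COOH → 0.255 mol, CH3CH(OH)COO- → 0.29 mol.
pKa = −log(1.5 × 10^-4) = 3.824
pH = pKa + log([A⁻]/[HA]) = 3.824 + log(0.29/0.255) = 3.824 +0.056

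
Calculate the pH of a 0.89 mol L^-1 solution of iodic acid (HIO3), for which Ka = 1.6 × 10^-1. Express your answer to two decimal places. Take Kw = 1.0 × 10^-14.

pH = 0.51

HIO3 ⇌ IO3- + H+
From the ICE table, Ka = [H+]²/(0.89 − [H+]) = 1.6 × 10^-1.
[H+] is not negligible relative to C₀; solve [H+]² + 0.16·[H+] − 0.142 = 0.
[H+] = (−Ka + √(Ka² + 4·Ka·C₀))/2 = 3.06 × 10^-1 M
pH = −log[H+] = −log(3.06 × 10^-1) = 0.51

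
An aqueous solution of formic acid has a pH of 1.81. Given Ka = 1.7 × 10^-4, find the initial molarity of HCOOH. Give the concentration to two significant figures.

C₀ = 1.4 M

[H+] = 10^(-1.81) = 1.55 × 10^-2 M = x
Ka = x²/(C₀ − x) ⇒ C₀ = x + x²/Ka
C₀ = 1.55 × 10^-2 + (1.55 × 10^-2)²/(1.7 × 10^-4) = 1.43 M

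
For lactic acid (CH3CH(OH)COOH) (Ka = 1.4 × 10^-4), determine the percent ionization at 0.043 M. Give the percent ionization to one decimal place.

CH3CH(OH)COOH ⇌ CH3CH(OH)COO- + H+; let x = [H+] at equilibrium.
Ka = x²/(C₀ − x); solving the quadratic gives x = 2.38 × 10^-3 M.
Fraction ionized = 2.38 × 10^-3 / 0.043 = 0.0553 → 5.5%

5.5%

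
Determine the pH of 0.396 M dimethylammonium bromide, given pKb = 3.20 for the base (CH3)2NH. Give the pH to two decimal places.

(CH3)2NH2+ is the conjugate acid of the weak base (CH3)2NH.
Kb = 10^(−3.20) = 6.31 × 10^-4
Ka = Kw/Kb = 1.0×10^-14 / 6.31 × 10^-4 = 1.58 × 10^-11
From the ICE table, Ka = [H+]²/(0.396 − [H+]) = 1.58 × 10^-11.
Since Ka ≪ C₀, [H+] ≈ √(Ka·C₀) = 2.50 × 10^-6 M.
Check: 0.00063% ionized — well under 5%, approximation valid.
pH = −log(2.50 × 10^-6) = 5.60

pH = 5.60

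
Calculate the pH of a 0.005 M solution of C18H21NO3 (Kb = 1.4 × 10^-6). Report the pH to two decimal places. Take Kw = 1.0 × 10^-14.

C18H21NO3 + H2O ⇌ C18H22NO3+ + OH-
From the ICE table, Kb = [OH-]²/(0.005 − [OH-]) = 1.4 × 10^-6.
Since Kb ≪ C₀, [OH-] ≈ √(Kb·C₀) = 8.37 × 10^-5 M.
pOH = −log(8.37 × 10^-5) = 4.08; pH = 14.00 − 4.08 = 9.92

pH = 9.92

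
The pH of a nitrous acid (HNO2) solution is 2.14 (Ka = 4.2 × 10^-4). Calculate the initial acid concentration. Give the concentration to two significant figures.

[H+] = 10^(-2.14) = 7.24 × 10^-3 M = x
Ka = x²/(C₀ − x) ⇒ C₀ = x + x²/Ka
C₀ = 7.24 × 10^-3 + (7.24 × 10^-3)²/(4.2 × 10^-4) = 1.32 × 10^-1 M

C₀ = 1.3 × 10^-1 M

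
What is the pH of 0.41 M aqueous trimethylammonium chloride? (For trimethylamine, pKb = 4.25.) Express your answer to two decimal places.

pH = 5.07

(CH3)3NH+ is the conjugate acid of the weak base (CH3)3N.
Kb = 10^(−4.25) = 5.62 × 10^-5
Ka = Kw/Kb = 1.0×10^-14 / 5.62 × 10^-5 = 1.78 × 10^-10
Let x = [H+] at equilibrium. Ka = x²/(0.41 − x).
Neglecting x in the denominator: x = √(1.78 × 10^-10 × 0.41) = 8.54 × 10^-6 M
pH = −log(8.54 × 10^-6) = 5.07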